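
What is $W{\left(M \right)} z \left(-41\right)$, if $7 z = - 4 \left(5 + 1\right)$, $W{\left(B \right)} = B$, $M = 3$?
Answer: $\frac{2952}{7} \approx 421.71$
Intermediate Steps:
$z = - \frac{24}{7}$ ($z = \frac{\left(-4\right) \left(5 + 1\right)}{7} = \frac{\left(-4\right) 6}{7} = \frac{1}{7} \left(-24\right) = - \frac{24}{7} \approx -3.4286$)
$W{\left(M \right)} z \left(-41\right) = 3 \left(- \frac{24}{7}\right) \left(-41\right) = \left(- \frac{72}{7}\right) \left(-41\right) = \frac{2952}{7}$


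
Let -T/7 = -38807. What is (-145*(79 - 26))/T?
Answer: -7685/271649 ≈ -0.028290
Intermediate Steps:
T = 271649 (T = -7*(-38807) = 271649)
(-145*(79 - 26))/T = -145*(79 - 26)/271649 = -145*53*(1/271649) = -7685*1/271649 = -7685/271649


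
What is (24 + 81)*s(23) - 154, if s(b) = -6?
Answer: -784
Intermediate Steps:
(24 + 81)*s(23) - 154 = (24 + 81)*(-6) - 154 = 105*(-6) - 154 = -630 - 154 = -784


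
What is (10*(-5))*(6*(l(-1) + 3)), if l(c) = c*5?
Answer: 600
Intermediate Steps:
l(c) = 5*c
(10*(-5))*(6*(l(-1) + 3)) = (10*(-5))*(6*(5*(-1) + 3)) = -300*(-5 + 3) = -300*(-2) = -50*(-12) = 600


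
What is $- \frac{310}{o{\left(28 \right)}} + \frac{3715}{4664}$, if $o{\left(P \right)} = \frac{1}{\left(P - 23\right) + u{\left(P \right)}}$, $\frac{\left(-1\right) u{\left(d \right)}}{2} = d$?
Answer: $\frac{73741555}{4664} \approx 15811.0$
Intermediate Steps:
$u{\left(d \right)} = - 2 d$
$o{\left(P \right)} = \frac{1}{-23 - P}$ ($o{\left(P \right)} = \frac{1}{\left(P - 23\right) - 2 P} = \frac{1}{\left(-23 + P\right) - 2 P} = \frac{1}{-23 - P}$)
$- \frac{310}{o{\left(28 \right)}} + \frac{3715}{4664} = - \frac{310}{\left(-1\right) \frac{1}{23 + 28}} + \frac{3715}{4664} = - \frac{310}{\left(-1\right) \frac{1}{51}} + 3715 \cdot \frac{1}{4664} = - \frac{310}{\left(-1\right) \frac{1}{51}} + \frac{3715}{4664} = - \frac{310}{- \frac{1}{51}} + \frac{3715}{4664} = \left(-310\right) \left(-51\right) + \frac{3715}{4664} = 15810 + \frac{3715}{4664} = \frac{73741555}{4664}$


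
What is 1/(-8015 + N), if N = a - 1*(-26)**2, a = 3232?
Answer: -1/5459 ≈ -0.00018318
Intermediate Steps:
N = 2556 (N = 3232 - 1*(-26)**2 = 3232 - 1*676 = 3232 - 676 = 2556)
1/(-8015 + N) = 1/(-8015 + 2556) = 1/(-5459) = -1/5459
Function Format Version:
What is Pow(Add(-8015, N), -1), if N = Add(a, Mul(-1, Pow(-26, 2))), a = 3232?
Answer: Rational(-1, 5459) ≈ -0.00018318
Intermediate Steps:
N = 2556 (N = Add(3232, Mul(-1, Pow(-26, 2))) = Add(3232, Mul(-1, 676)) = Add(3232, -676) = 2556)
Pow(Add(-8015, N), -1) = Pow(Add(-8015, 2556), -1) = Pow(-5459, -1) = Rational(-1, 5459)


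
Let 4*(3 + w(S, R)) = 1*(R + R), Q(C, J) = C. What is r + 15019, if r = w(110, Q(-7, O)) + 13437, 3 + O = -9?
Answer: 56899/2 ≈ 28450.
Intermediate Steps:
O = -12 (O = -3 - 9 = -12)
w(S, R) = -3 + R/2 (w(S, R) = -3 + (1*(R + R))/4 = -3 + (1*(2*R))/4 = -3 + (2*R)/4 = -3 + R/2)
r = 26861/2 (r = (-3 + (1/2)*(-7)) + 13437 = (-3 - 7/2) + 13437 = -13/2 + 13437 = 26861/2 ≈ 13431.)
r + 15019 = 26861/2 + 15019 = 56899/2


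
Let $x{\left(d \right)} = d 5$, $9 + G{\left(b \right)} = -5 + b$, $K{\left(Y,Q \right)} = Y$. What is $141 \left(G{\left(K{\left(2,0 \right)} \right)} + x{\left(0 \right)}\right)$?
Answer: $-1692$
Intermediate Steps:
$G{\left(b \right)} = -14 + b$ ($G{\left(b \right)} = -9 + \left(-5 + b\right) = -14 + b$)
$x{\left(d \right)} = 5 d$
$141 \left(G{\left(K{\left(2,0 \right)} \right)} + x{\left(0 \right)}\right) = 141 \left(\left(-14 + 2\right) + 5 \cdot 0\right) = 141 \left(-12 + 0\right) = 141 \left(-12\right) = -1692$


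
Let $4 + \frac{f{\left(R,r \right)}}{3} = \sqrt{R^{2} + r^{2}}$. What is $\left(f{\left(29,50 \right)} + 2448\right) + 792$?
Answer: $3228 + 3 \sqrt{3341} \approx 3401.4$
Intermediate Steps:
$f{\left(R,r \right)} = -12 + 3 \sqrt{R^{2} + r^{2}}$
$\left(f{\left(29,50 \right)} + 2448\right) + 792 = \left(\left(-12 + 3 \sqrt{29^{2} + 50^{2}}\right) + 2448\right) + 792 = \left(\left(-12 + 3 \sqrt{841 + 2500}\right) + 2448\right) + 792 = \left(\left(-12 + 3 \sqrt{3341}\right) + 2448\right) + 792 = \left(2436 + 3 \sqrt{3341}\right) + 792 = 3228 + 3 \sqrt{3341}$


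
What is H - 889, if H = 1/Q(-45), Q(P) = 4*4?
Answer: -14223/16 ≈ -888.94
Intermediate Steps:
Q(P) = 16
H = 1/16 ≈ 0.062500
H - 889 = 1/16 - 889 = -14223/16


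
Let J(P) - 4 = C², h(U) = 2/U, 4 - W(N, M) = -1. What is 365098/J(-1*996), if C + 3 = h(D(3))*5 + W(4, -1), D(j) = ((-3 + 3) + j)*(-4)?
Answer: 13143528/193 ≈ 68101.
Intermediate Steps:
D(j) = -4*j (D(j) = (0 + j)*(-4) = j*(-4) = -4*j)
W(N, M) = 5 (W(N, M) = 4 - 1*(-1) = 4 + 1 = 5)
C = 7/6 (C = -3 + ((2/((-4*3)))*5 + 5) = -3 + ((2/(-12))*5 + 5) = -3 + ((2*(-1/12))*5 + 5) = -3 + (-⅙*5 + 5) = -3 + (-⅚ + 5) = -3 + 25/6 = 7/6 ≈ 1.1667)
J(P) = 193/36 (J(P) = 4 + (7/6)² = 4 + 49/36 = 193/36)
365098/J(-1*996) = 365098/(193/36) = 365098*(36/193) = 13143528/193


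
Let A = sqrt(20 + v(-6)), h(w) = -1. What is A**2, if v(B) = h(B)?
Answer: 19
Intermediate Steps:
v(B) = -1
A = sqrt(19) (A = sqrt(20 - 1) = sqrt(19) ≈ 4.3589)
A**2 = (sqrt(19))**2 = 19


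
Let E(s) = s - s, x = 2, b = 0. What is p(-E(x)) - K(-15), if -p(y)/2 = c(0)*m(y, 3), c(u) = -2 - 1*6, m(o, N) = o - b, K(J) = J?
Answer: 15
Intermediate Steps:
m(o, N) = o (m(o, N) = o - 1*0 = o + 0 = o)
c(u) = -8 (c(u) = -2 - 6 = -8)
E(s) = 0
p(y) = 16*y (p(y) = -(-16)*y = 16*y)
p(-E(x)) - K(-15) = 16*(-1*0) - 1*(-15) = 16*0 + 15 = 0 + 15 = 15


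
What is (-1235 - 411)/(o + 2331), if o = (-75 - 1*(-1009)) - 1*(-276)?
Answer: -1646/3541 ≈ -0.46484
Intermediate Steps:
o = 1210 (o = (-75 + 1009) + 276 = 934 + 276 = 1210)
(-1235 - 411)/(o + 2331) = (-1235 - 411)/(1210 + 2331) = -1646/3541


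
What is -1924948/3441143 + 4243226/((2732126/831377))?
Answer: 6069692726454208719/4700818130009 ≈ 1.2912e+6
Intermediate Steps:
-1924948/3441143 + 4243226/((2732126/831377)) = -1924948*1/3441143 + 4243226/((2732126*(1/831377))) = -1924948/3441143 + 4243226/(2732126/831377) = -1924948/3441143 + 4243226*(831377/2732126) = -1924948/3441143 + 1763860251101/1366063 = 6069692726454208719/4700818130009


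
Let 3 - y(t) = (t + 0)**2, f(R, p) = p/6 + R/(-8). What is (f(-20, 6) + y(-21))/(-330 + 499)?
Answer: -869/338 ≈ -2.5710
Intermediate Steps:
f(R, p) = -R/8 + p/6 (f(R, p) = p*(1/6) + R*(-1/8) = p/6 - R/8 = -R/8 + p/6)
y(t) = 3 - t**2 (y(t) = 3 - (t + 0)**2 = 3 - t**2)
(f(-20, 6) + y(-21))/(-330 + 499) = ((-1/8*(-20) + (1/6)*6) + (3 - 1*(-21)**2))/(-330 + 499) = ((5/2 + 1) + (3 - 1*441))/169 = (7/2 + (3 - 441))*(1/169) = (7/2 - 438)*(1/169) = -869/2*1/169 = -869/338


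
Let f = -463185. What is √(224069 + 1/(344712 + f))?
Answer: 2*√786249815236707/118473 ≈ 473.36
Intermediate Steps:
√(224069 + 1/(344712 + f)) = √(224069 + 1/(344712 - 463185)) = √(224069 + 1/(-118473)) = √(224069 - 1/118473) = √(26546126636/118473) = 2*√786249815236707/118473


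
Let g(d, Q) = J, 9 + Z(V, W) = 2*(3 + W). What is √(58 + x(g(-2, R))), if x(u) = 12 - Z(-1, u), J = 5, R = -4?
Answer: 3*√7 ≈ 7.9373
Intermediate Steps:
Z(V, W) = -3 + 2*W (Z(V, W) = -9 + 2*(3 + W) = -9 + (6 + 2*W) = -3 + 2*W)
g(d, Q) = 5
x(u) = 15 - 2*u (x(u) = 12 - (-3 + 2*u) = 12 + (3 - 2*u) = 15 - 2*u)
√(58 + x(g(-2, R))) = √(58 + (15 - 2*5)) = √(58 + (15 - 10)) = √(58 + 5) = √63 = 3*√7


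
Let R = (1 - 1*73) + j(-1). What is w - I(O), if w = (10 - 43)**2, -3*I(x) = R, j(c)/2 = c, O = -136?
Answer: 3193/3 ≈ 1064.3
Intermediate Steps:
j(c) = 2*c
R = -74 (R = (1 - 1*73) + 2*(-1) = (1 - 73) - 2 = -72 - 2 = -74)
I(x) = 74/3 (I(x) = -1/3*(-74) = 74/3)
w = 1089 (w = (-33)**2 = 1089)
w - I(O) = 1089 - 1*74/3 = 1089 - 74/3 = 3193/3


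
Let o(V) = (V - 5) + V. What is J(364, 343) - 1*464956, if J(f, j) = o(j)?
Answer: -464275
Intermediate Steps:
o(V) = -5 + 2*V (o(V) = (-5 + V) + V = -5 + 2*V)
J(f, j) = -5 + 2*j
J(364, 343) - 1*464956 = (-5 + 2*343) - 1*464956 = (-5 + 686) - 464956 = 681 - 464956 = -464275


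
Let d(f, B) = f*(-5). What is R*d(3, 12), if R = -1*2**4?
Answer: 240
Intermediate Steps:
d(f, B) = -5*f
R = -16 (R = -1*16 = -16)
R*d(3, 12) = -(-80)*3 = -16*(-15) = 240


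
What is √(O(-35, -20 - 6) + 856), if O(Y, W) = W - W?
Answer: 2*√214 ≈ 29.257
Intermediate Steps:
O(Y, W) = 0
√(O(-35, -20 - 6) + 856) = √(0 + 856) = √856 = 2*√214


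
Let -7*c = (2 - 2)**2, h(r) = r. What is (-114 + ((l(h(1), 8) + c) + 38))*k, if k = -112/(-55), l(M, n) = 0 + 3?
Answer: -8176/55 ≈ -148.65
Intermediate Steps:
l(M, n) = 3
c = 0 (c = -(2 - 2)**2/7 = -1/7*0**2 = -1/7*0 = 0)
k = 112/55 (k = -112*(-1/55) = 112/55 ≈ 2.0364)
(-114 + ((l(h(1), 8) + c) + 38))*k = (-114 + ((3 + 0) + 38))*(112/55) = (-114 + (3 + 38))*(112/55) = (-114 + 41)*(112/55) = -73*112/55 = -8176/55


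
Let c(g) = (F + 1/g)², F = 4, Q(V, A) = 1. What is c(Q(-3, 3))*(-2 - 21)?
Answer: -575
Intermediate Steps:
c(g) = (4 + 1/g)²
c(Q(-3, 3))*(-2 - 21) = ((1 + 4*1)²/1²)*(-2 - 21) = (1*(1 + 4)²)*(-23) = (1*5²)*(-23) = (1*25)*(-23) = 25*(-23) = -575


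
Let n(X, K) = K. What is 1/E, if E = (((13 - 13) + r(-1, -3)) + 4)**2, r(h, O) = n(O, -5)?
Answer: 1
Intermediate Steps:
r(h, O) = -5
E = 1 (E = (((13 - 13) - 5) + 4)**2 = ((0 - 5) + 4)**2 = (-5 + 4)**2 = (-1)**2 = 1)
1/E = 1/1 = 1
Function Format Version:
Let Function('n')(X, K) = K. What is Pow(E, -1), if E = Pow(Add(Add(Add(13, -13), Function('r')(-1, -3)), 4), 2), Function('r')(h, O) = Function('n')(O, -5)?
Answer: 1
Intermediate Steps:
Function('r')(h, O) = -5
E = 1 (E = Pow(Add(Add(Add(13, -13), -5), 4), 2) = Pow(Add(Add(0, -5), 4), 2) = Pow(Add(-5, 4), 2) = Pow(-1, 2) = 1)
Pow(E, -1) = Pow(1, -1) = 1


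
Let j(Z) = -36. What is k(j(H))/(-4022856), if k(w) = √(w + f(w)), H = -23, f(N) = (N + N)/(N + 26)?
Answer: -I*√5/1676190 ≈ -1.334e-6*I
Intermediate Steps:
f(N) = 2*N/(26 + N) (f(N) = (2*N)/(26 + N) = 2*N/(26 + N))
k(w) = √(w + 2*w/(26 + w))
k(j(H))/(-4022856) = √(-36*(28 - 36)/(26 - 36))/(-4022856) = √(-36*(-8)/(-10))*(-1/4022856) = √(-36*(-⅒)*(-8))*(-1/4022856) = √(-144/5)*(-1/4022856) = (12*I*√5/5)*(-1/4022856) = -I*√5/1676190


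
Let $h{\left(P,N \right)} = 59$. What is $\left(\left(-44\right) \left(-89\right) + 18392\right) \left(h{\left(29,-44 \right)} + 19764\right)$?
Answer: $442211484$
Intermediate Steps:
$\left(\left(-44\right) \left(-89\right) + 18392\right) \left(h{\left(29,-44 \right)} + 19764\right) = \left(\left(-44\right) \left(-89\right) + 18392\right) \left(59 + 19764\right) = \left(3916 + 18392\right) 19823 = 22308 \cdot 19823 = 442211484$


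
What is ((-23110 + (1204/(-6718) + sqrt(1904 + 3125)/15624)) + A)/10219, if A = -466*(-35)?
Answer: -22841802/34325621 + sqrt(5029)/159661656 ≈ -0.66544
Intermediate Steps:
A = 16310
((-23110 + (1204/(-6718) + sqrt(1904 + 3125)/15624)) + A)/10219 = ((-23110 + (1204/(-6718) + sqrt(1904 + 3125)/15624)) + 16310)/10219 = ((-23110 + (1204*(-1/6718) + sqrt(5029)*(1/15624))) + 16310)*(1/10219) = ((-23110 + (-602/3359 + sqrt(5029)/15624)) + 16310)*(1/10219) = ((-77627092/3359 + sqrt(5029)/15624) + 16310)*(1/10219) = (-22841802/3359 + sqrt(5029)/15624)*(1/10219) = -22841802/34325621 + sqrt(5029)/159661656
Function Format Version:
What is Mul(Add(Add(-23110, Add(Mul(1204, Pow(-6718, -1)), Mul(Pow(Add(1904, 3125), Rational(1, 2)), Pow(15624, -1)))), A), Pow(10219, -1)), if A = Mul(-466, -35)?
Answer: Add(Rational(-22841802, 34325621), Mul(Rational(1, 159661656), Pow(5029, Rational(1, 2)))) ≈ -0.66544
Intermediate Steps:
A = 16310
Mul(Add(Add(-23110, Add(Mul(1204, Pow(-6718, -1)), Mul(Pow(Add(1904, 3125), Rational(1, 2)), Pow(15624, -1)))), A), Pow(10219, -1)) = Mul(Add(Add(-23110, Add(Mul(1204, Pow(-6718, -1)), Mul(Pow(Add(1904, 3125), Rational(1, 2)), Pow(15624, -1)))), 16310), Pow(10219, -1)) = Mul(Add(Add(-23110, Add(Mul(1204, Rational(-1, 6718)), Mul(Pow(5029, Rational(1, 2)), Rational(1, 15624)))), 16310), Rational(1, 10219)) = Mul(Add(Add(-23110, Add(Rational(-602, 3359), Mul(Rational(1, 15624), Pow(5029, Rational(1, 2))))), 16310), Rational(1, 10219)) = Mul(Add(Add(Rational(-77627092, 3359), Mul(Rational(1, 15624), Pow(5029, Rational(1, 2)))), 16310), Rational(1, 10219)) = Mul(Add(Rational(-22841802, 3359), Mul(Rational(1, 15624), Pow(5029, Rational(1, 2)))), Rational(1, 10219)) = Add(Rational(-22841802, 34325621), Mul(Rational(1, 159661656), Pow(5029, Rational(1, 2))))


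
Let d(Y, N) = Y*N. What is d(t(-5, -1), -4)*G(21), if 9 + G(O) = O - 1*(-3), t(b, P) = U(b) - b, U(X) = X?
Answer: 0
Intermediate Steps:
t(b, P) = 0 (t(b, P) = b - b = 0)
G(O) = -6 + O (G(O) = -9 + (O - 1*(-3)) = -9 + (O + 3) = -9 + (3 + O) = -6 + O)
d(Y, N) = N*Y
d(t(-5, -1), -4)*G(21) = (-4*0)*(-6 + 21) = 0*15 = 0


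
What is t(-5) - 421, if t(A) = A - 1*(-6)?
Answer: -420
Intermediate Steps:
t(A) = 6 + A (t(A) = A + 6 = 6 + A)
t(-5) - 421 = (6 - 5) - 421 = 1 - 421 = -420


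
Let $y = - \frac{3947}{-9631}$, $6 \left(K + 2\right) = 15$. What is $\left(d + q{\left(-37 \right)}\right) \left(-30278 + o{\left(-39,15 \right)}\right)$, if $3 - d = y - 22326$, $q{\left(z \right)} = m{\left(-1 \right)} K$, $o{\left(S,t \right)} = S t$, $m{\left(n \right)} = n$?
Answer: $- \frac{13273672399799}{19262} \approx -6.8911 \cdot 10^{8}$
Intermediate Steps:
$K = \frac{1}{2}$ ($K = -2 + \frac{1}{6} \cdot 15 = -2 + \frac{5}{2} = \frac{1}{2} \approx 0.5$)
$q{\left(z \right)} = - \frac{1}{2}$ ($q{\left(z \right)} = \left(-1\right) \frac{1}{2} = - \frac{1}{2}$)
$y = \frac{3947}{9631}$ ($y = \left(-3947\right) \left(- \frac{1}{9631}\right) = \frac{3947}{9631} \approx 0.40982$)
$d = \frac{215046652}{9631}$ ($d = 3 - \left(\frac{3947}{9631} - 22326\right) = 3 - - \frac{215017759}{9631} = 3 + \frac{215017759}{9631} = \frac{215046652}{9631} \approx 22329.0$)
$\left(d + q{\left(-37 \right)}\right) \left(-30278 + o{\left(-39,15 \right)}\right) = \left(\frac{215046652}{9631} - \frac{1}{2}\right) \left(-30278 - 585\right) = \frac{430083673 \left(-30278 - 585\right)}{19262} = \frac{430083673}{19262} \left(-30863\right) = - \frac{13273672399799}{19262}$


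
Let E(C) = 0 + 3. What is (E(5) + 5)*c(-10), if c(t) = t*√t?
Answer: -80*I*√10 ≈ -252.98*I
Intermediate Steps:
c(t) = t^(3/2)
E(C) = 3
(E(5) + 5)*c(-10) = (3 + 5)*(-10)^(3/2) = 8*(-10*I*√10) = -80*I*√10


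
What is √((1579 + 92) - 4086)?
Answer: I*√2415 ≈ 49.143*I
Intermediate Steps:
√((1579 + 92) - 4086) = √(1671 - 4086) = √(-2415) = I*√2415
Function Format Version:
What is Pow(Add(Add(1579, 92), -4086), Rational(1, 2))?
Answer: Mul(I, Pow(2415, Rational(1, 2))) ≈ Mul(49.143, I)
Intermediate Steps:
Pow(Add(Add(1579, 92), -4086), Rational(1, 2)) = Pow(Add(1671, -4086), Rational(1, 2)) = Pow(-2415, Rational(1, 2)) = Mul(I, Pow(2415, Rational(1, 2)))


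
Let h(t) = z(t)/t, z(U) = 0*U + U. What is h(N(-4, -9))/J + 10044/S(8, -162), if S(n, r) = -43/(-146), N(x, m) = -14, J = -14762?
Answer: 21647351045/634766 ≈ 34103.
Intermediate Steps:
z(U) = U (z(U) = 0 + U = U)
S(n, r) = 43/146 (S(n, r) = -43*(-1/146) = 43/146)
h(t) = 1 (h(t) = t/t = 1)
h(N(-4, -9))/J + 10044/S(8, -162) = 1/(-14762) + 10044/(43/146) = 1*(-1/14762) + 10044*(146/43) = -1/14762 + 1466424/43 = 21647351045/634766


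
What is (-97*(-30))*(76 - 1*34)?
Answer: 122220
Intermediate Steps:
(-97*(-30))*(76 - 1*34) = 2910*(76 - 34) = 2910*42 = 122220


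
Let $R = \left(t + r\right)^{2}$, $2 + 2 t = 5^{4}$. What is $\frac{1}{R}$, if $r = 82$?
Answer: $\frac{4}{619369} \approx 6.4582 \cdot 10^{-6}$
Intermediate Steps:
$t = \frac{623}{2}$ ($t = -1 + \frac{5^{4}}{2} = -1 + \frac{1}{2} \cdot 625 = -1 + \frac{625}{2} = \frac{623}{2} \approx 311.5$)
$R = \frac{619369}{4}$ ($R = \left(\frac{623}{2} + 82\right)^{2} = \left(\frac{787}{2}\right)^{2} = \frac{619369}{4} \approx 1.5484 \cdot 10^{5}$)
$\frac{1}{R} = \frac{1}{\frac{619369}{4}} = \frac{4}{619369}$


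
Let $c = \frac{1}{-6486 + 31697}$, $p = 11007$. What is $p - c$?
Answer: $\frac{277497476}{25211} \approx 11007.0$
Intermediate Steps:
$c = \frac{1}{25211} \approx 3.9665 \cdot 10^{-5}$
$p - c = 11007 - \frac{1}{25211} = \frac{277497476}{25211}$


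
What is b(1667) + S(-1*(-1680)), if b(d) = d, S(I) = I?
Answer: 3347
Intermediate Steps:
b(1667) + S(-1*(-1680)) = 1667 - 1*(-1680) = 1667 + 1680 = 3347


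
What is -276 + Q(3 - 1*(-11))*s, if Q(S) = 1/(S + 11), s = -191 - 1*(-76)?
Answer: -1403/5 ≈ -280.60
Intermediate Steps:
s = -115 (s = -191 + 76 = -115)
Q(S) = 1/(11 + S)
-276 + Q(3 - 1*(-11))*s = -276 - 115/(11 + (3 - 1*(-11))) = -276 - 115/(11 + (3 + 11)) = -276 - 115/(11 + 14) = -276 - 115/25 = -276 + (1/25)*(-115) = -276 - 23/5 = -1403/5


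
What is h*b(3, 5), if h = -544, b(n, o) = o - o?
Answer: 0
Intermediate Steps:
b(n, o) = 0
h*b(3, 5) = -544*0 = 0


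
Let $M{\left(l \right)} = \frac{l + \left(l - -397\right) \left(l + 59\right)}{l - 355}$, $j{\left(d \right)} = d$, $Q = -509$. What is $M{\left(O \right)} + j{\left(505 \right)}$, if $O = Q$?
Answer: $\frac{386429}{864} \approx 447.26$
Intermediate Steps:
$O = -509$
$M{\left(l \right)} = \frac{l + \left(59 + l\right) \left(397 + l\right)}{-355 + l}$ ($M{\left(l \right)} = \frac{l + \left(l + 397\right) \left(59 + l\right)}{-355 + l} = \frac{l + \left(397 + l\right) \left(59 + l\right)}{-355 + l} = \frac{l + \left(59 + l\right) \left(397 + l\right)}{-355 + l}$)
$M{\left(O \right)} + j{\left(505 \right)} = \frac{23423 + \left(-509\right)^{2} + 457 \left(-509\right)}{-355 - 509} + 505 = \frac{23423 + 259081 - 232613}{-864} + 505 = \left(- \frac{1}{864}\right) 49891 + 505 = - \frac{49891}{864} + 505 = \frac{386429}{864}$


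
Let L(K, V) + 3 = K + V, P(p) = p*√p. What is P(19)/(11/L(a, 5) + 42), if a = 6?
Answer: 152*√19/347 ≈ 1.9094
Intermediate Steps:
P(p) = p^(3/2)
L(K, V) = -3 + K + V (L(K, V) = -3 + (K + V) = -3 + K + V)
P(19)/(11/L(a, 5) + 42) = 19^(3/2)/(11/(-3 + 6 + 5) + 42) = (19*√19)/(11/8 + 42) = (19*√19)/(347/8) = 8*(19*√19)/347 = 152*√19/347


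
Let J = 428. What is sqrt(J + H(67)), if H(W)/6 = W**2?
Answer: sqrt(27362) ≈ 165.41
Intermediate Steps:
H(W) = 6*W**2
sqrt(J + H(67)) = sqrt(428 + 6*67**2) = sqrt(428 + 6*4489) = sqrt(428 + 26934) = sqrt(27362)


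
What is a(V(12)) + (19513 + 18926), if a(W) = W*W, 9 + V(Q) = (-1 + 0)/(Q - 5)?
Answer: 1887607/49 ≈ 38523.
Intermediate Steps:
V(Q) = -9 - 1/(-5 + Q) (V(Q) = -9 + (-1 + 0)/(Q - 5) = -9 - 1/(-5 + Q))
a(W) = W**2
a(V(12)) + (19513 + 18926) = ((44 - 9*12)/(-5 + 12))**2 + (19513 + 18926) = ((44 - 108)/7)**2 + 38439 = ((1/7)*(-64))**2 + 38439 = (-64/7)**2 + 38439 = 4096/49 + 38439 = 1887607/49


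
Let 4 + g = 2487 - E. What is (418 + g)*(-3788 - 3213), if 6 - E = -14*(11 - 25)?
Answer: -21640091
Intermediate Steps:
E = -190 (E = 6 - (-14)*(11 - 25) = 6 - (-14)*(-14) = 6 - 1*196 = 6 - 196 = -190)
g = 2673 (g = -4 + (2487 - 1*(-190)) = -4 + (2487 + 190) = -4 + 2677 = 2673)
(418 + g)*(-3788 - 3213) = (418 + 2673)*(-3788 - 3213) = 3091*(-7001) = -21640091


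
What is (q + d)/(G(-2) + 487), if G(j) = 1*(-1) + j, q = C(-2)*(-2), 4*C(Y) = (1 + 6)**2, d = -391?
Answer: -831/968 ≈ -0.85847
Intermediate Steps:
C(Y) = 49/4 (C(Y) = (1 + 6)**2/4 = (1/4)*7**2 = (1/4)*49 = 49/4)
q = -49/2 (q = (49/4)*(-2) = -49/2 ≈ -24.500)
G(j) = -1 + j
(q + d)/(G(-2) + 487) = (-49/2 - 391)/((-1 - 2) + 487) = -831/(2*(-3 + 487)) = -831/2/484 = -831/2*1/484 = -831/968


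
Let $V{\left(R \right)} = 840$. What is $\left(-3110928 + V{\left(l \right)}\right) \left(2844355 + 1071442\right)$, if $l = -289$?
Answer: $-12178473260136$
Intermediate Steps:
$\left(-3110928 + V{\left(l \right)}\right) \left(2844355 + 1071442\right) = \left(-3110928 + 840\right) \left(2844355 + 1071442\right) = \left(-3110088\right) 3915797 = -12178473260136$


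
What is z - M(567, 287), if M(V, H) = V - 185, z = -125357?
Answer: -125739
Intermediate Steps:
M(V, H) = -185 + V
z - M(567, 287) = -125357 - (-185 + 567) = -125357 - 1*382 = -125357 - 382 = -125739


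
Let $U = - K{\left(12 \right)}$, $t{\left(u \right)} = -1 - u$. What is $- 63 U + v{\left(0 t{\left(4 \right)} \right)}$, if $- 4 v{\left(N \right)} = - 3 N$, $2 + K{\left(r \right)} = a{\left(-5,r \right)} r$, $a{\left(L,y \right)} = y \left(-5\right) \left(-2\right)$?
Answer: $90594$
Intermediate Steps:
$a{\left(L,y \right)} = 10 y$ ($a{\left(L,y \right)} = - 5 y \left(-2\right) = 10 y$)
$K{\left(r \right)} = -2 + 10 r^{2}$ ($K{\left(r \right)} = -2 + 10 r r = -2 + 10 r^{2}$)
$v{\left(N \right)} = \frac{3 N}{4}$ ($v{\left(N \right)} = - \frac{\left(-3\right) N}{4} = \frac{3 N}{4}$)
$U = -1438$ ($U = - (-2 + 10 \cdot 12^{2}) = - (-2 + 10 \cdot 144) = - (-2 + 1440) = \left(-1\right) 1438 = -1438$)
$- 63 U + v{\left(0 t{\left(4 \right)} \right)} = \left(-63\right) \left(-1438\right) + \frac{3 \cdot 0 \left(-1 - 4\right)}{4} = 90594 + \frac{3 \cdot 0 \left(-1 - 4\right)}{4} = 90594 + \frac{3 \cdot 0 \left(-5\right)}{4} = 90594 + \frac{3}{4} \cdot 0 = 90594 + 0 = 90594$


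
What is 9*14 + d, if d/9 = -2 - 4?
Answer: 72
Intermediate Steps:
d = -54 (d = 9*(-2 - 4) = 9*(-6) = -54)
9*14 + d = 9*14 - 54 = 126 - 54 = 72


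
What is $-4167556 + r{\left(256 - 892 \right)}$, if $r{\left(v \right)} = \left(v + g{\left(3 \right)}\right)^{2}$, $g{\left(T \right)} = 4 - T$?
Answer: $-3764331$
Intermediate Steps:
$r{\left(v \right)} = \left(1 + v\right)^{2}$ ($r{\left(v \right)} = \left(v + \left(4 - 3\right)\right)^{2} = \left(v + 1\right)^{2} = \left(1 + v\right)^{2}$)
$-4167556 + r{\left(256 - 892 \right)} = -4167556 + \left(1 + \left(256 - 892\right)\right)^{2} = -4167556 + \left(1 - 636\right)^{2} = -4167556 + \left(-635\right)^{2} = -4167556 + 403225 = -3764331$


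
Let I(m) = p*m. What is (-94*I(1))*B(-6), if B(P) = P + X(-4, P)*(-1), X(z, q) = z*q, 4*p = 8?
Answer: 5640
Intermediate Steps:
p = 2 (p = (¼)*8 = 2)
I(m) = 2*m
X(z, q) = q*z
B(P) = 5*P (B(P) = P + (P*(-4))*(-1) = P - 4*P*(-1) = P + 4*P = 5*P)
(-94*I(1))*B(-6) = (-188)*(5*(-6)) = -94*2*(-30) = -188*(-30) = 5640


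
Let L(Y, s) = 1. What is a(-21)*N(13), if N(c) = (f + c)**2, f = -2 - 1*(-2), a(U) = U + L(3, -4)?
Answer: -3380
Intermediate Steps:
a(U) = 1 + U (a(U) = U + 1 = 1 + U)
f = 0 (f = -2 + 2 = 0)
N(c) = c**2 (N(c) = (0 + c)**2 = c**2)
a(-21)*N(13) = (1 - 21)*13**2 = -20*169 = -3380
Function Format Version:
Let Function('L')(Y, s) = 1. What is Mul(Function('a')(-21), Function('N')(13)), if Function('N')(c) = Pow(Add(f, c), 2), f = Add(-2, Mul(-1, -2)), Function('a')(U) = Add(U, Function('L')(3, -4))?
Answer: -3380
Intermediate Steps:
Function('a')(U) = Add(1, U) (Function('a')(U) = Add(U, 1) = Add(1, U))
f = 0 (f = Add(-2, 2) = 0)
Function('N')(c) = Pow(c, 2) (Function('N')(c) = Pow(Add(0, c), 2) = Pow(c, 2))
Mul(Function('a')(-21), Function('N')(13)) = Mul(Add(1, -21), Pow(13, 2)) = Mul(-20, 169) = -3380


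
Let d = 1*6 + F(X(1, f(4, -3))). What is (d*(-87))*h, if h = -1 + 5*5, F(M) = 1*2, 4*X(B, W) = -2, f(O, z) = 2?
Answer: -16704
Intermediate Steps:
X(B, W) = -½ (X(B, W) = (¼)*(-2) = -½)
F(M) = 2
d = 8 (d = 1*6 + 2 = 6 + 2 = 8)
h = 24 (h = -1 + 25 = 24)
(d*(-87))*h = (8*(-87))*24 = -696*24 = -16704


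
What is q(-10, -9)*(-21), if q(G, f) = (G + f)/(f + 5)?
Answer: -399/4 ≈ -99.750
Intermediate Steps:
q(G, f) = (G + f)/(5 + f)
q(-10, -9)*(-21) = ((-10 - 9)/(5 - 9))*(-21) = (-19/(-4))*(-21) = -¼*(-19)*(-21) = (19/4)*(-21) = -399/4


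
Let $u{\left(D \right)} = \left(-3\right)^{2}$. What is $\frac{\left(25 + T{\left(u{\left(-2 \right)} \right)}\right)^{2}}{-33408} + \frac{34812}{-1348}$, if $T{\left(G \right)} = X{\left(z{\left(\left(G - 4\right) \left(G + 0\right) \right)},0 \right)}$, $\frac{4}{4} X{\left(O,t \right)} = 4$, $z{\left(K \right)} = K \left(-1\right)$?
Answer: $- \frac{10035629}{388224} \approx -25.85$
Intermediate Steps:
$u{\left(D \right)} = 9$
$z{\left(K \right)} = - K$
$X{\left(O,t \right)} = 4$
$T{\left(G \right)} = 4$
$\frac{\left(25 + T{\left(u{\left(-2 \right)} \right)}\right)^{2}}{-33408} + \frac{34812}{-1348} = \frac{\left(25 + 4\right)^{2}}{-33408} + \frac{34812}{-1348} = 29^{2} \left(- \frac{1}{33408}\right) + 34812 \left(- \frac{1}{1348}\right) = 841 \left(- \frac{1}{33408}\right) - \frac{8703}{337} = - \frac{29}{1152} - \frac{8703}{337} = - \frac{10035629}{388224}$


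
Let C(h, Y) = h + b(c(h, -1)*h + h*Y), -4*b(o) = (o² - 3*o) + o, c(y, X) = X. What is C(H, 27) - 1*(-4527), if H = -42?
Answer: -294177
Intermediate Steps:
b(o) = o/2 - o²/4 (b(o) = -((o² - 3*o) + o)/4 = -(o² - 2*o)/4 = o/2 - o²/4)
C(h, Y) = h + (-h + Y*h)*(2 + h - Y*h)/4 (C(h, Y) = h + (-h + h*Y)*(2 - (-h + h*Y))/4 = h + (-h + Y*h)*(2 - (-h + Y*h))/4 = h + (-h + Y*h)*(2 + (h - Y*h))/4 = h + (-h + Y*h)*(2 + h - Y*h)/4)
C(H, 27) - 1*(-4527) = (¼)*(-42)*(4 - (-1 + 27)*(-2 - 42*(-1 + 27))) - 1*(-4527) = (¼)*(-42)*(4 - 1*26*(-2 - 42*26)) + 4527 = (¼)*(-42)*(4 - 1*26*(-2 - 1092)) + 4527 = (¼)*(-42)*(4 - 1*26*(-1094)) + 4527 = (¼)*(-42)*(4 + 28444) + 4527 = (¼)*(-42)*28448 + 4527 = -298704 + 4527 = -294177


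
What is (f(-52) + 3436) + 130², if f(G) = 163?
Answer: 20499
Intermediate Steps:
(f(-52) + 3436) + 130² = (163 + 3436) + 130² = 3599 + 16900 = 20499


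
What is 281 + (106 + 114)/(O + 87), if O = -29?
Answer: 8259/29 ≈ 284.79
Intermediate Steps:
281 + (106 + 114)/(O + 87) = 281 + (106 + 114)/(-29 + 87) = 281 + 220/58 = 281 + 220*(1/58) = 281 + 110/29 = 8259/29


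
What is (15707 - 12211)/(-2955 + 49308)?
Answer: 3496/46353 ≈ 0.075421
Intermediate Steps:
(15707 - 12211)/(-2955 + 49308) = 3496/46353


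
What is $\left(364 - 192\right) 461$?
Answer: $79292$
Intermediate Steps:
$\left(364 - 192\right) 461 = 172 \cdot 461 = 79292$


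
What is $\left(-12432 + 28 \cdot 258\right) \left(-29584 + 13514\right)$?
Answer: $83692560$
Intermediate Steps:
$\left(-12432 + 28 \cdot 258\right) \left(-29584 + 13514\right) = \left(-12432 + 7224\right) \left(-16070\right) = \left(-5208\right) \left(-16070\right) = 83692560$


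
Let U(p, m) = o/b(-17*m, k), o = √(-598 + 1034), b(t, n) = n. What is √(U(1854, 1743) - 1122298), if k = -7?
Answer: √(-54992602 - 14*√109)/7 ≈ 1059.4*I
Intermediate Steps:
o = 2*√109 (o = √436 = 2*√109 ≈ 20.881)
U(p, m) = -2*√109/7 (U(p, m) = (2*√109)/(-7) = (2*√109)*(-⅐) = -2*√109/7)
√(U(1854, 1743) - 1122298) = √(-2*√109/7 - 1122298) = √(-1122298 - 2*√109/7)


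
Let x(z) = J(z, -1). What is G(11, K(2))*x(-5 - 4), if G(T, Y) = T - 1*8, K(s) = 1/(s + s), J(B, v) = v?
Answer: -3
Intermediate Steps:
K(s) = 1/(2*s)
x(z) = -1
G(T, Y) = -8 + T (G(T, Y) = T - 8 = -8 + T)
G(11, K(2))*x(-5 - 4) = (-8 + 11)*(-1) = 3*(-1) = -3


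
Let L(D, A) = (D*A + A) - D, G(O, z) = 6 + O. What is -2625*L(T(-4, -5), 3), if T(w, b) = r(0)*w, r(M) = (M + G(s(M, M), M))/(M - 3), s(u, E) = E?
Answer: -49875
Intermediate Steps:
r(M) = (6 + 2*M)/(-3 + M) (r(M) = (M + (6 + M))/(M - 3) = (6 + 2*M)/(-3 + M))
T(w, b) = -2*w (T(w, b) = (2*(3 + 0)/(-3 + 0))*w = (2*3/(-3))*w = (2*(-1/3)*3)*w = -2*w)
L(D, A) = A - D + A*D (L(D, A) = (A*D + A) - D = (A + A*D) - D = A - D + A*D)
-2625*L(T(-4, -5), 3) = -2625*(3 - (-2)*(-4) + 3*(-2*(-4))) = -2625*(3 - 1*8 + 3*8) = -2625*(3 - 8 + 24) = -2625*19 = -49875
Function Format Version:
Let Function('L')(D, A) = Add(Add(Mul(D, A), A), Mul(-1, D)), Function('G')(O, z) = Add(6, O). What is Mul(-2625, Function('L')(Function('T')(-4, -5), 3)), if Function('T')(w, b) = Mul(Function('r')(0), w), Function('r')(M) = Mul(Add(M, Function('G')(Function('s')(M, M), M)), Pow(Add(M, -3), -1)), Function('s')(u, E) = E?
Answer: -49875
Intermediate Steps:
Function('r')(M) = Mul(Pow(Add(-3, M), -1), Add(6, Mul(2, M))) (Function('r')(M) = Mul(Add(M, Add(6, M)), Pow(Add(M, -3), -1)) = Mul(Add(6, Mul(2, M)), Pow(Add(-3, M), -1)) = Mul(Pow(Add(-3, M), -1), Add(6, Mul(2, M))))
Function('T')(w, b) = Mul(-2, w) (Function('T')(w, b) = Mul(Mul(2, Pow(Add(-3, 0), -1), Add(3, 0)), w) = Mul(Mul(2, Pow(-3, -1), 3), w) = Mul(Mul(2, Rational(-1, 3), 3), w) = Mul(-2, w))
Function('L')(D, A) = Add(A, Mul(-1, D), Mul(A, D)) (Function('L')(D, A) = Add(Add(Mul(A, D), A), Mul(-1, D)) = Add(Add(A, Mul(A, D)), Mul(-1, D)) = Add(A, Mul(-1, D), Mul(A, D)))
Mul(-2625, Function('L')(Function('T')(-4, -5), 3)) = Mul(-2625, Add(3, Mul(-1, Mul(-2, -4)), Mul(3, Mul(-2, -4)))) = Mul(-2625, Add(3, Mul(-1, 8), Mul(3, 8))) = Mul(-2625, Add(3, -8, 24)) = Mul(-2625, 19) = -49875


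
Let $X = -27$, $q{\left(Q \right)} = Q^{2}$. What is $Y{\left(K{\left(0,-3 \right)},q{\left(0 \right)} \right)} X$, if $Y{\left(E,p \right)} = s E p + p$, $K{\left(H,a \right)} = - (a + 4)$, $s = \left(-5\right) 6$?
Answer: $0$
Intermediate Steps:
$s = -30$
$K{\left(H,a \right)} = -4 - a$ ($K{\left(H,a \right)} = - (4 + a) = -4 - a$)
$Y{\left(E,p \right)} = p - 30 E p$ ($Y{\left(E,p \right)} = - 30 E p + p = p - 30 E p$)
$Y{\left(K{\left(0,-3 \right)},q{\left(0 \right)} \right)} X = 0^{2} \left(1 - 30 \left(-4 - -3\right)\right) \left(-27\right) = 0 \left(1 - 30 \left(-4 + 3\right)\right) \left(-27\right) = 0 \left(1 - -30\right) \left(-27\right) = 0 \left(1 + 30\right) \left(-27\right) = 0 \cdot 31 \left(-27\right) = 0 \left(-27\right) = 0$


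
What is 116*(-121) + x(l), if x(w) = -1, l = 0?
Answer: -14037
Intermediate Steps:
116*(-121) + x(l) = 116*(-121) - 1 = -14036 - 1 = -14037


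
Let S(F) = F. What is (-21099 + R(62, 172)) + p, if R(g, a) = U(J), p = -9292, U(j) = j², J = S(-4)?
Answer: -30375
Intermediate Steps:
J = -4
R(g, a) = 16 (R(g, a) = (-4)² = 16)
(-21099 + R(62, 172)) + p = (-21099 + 16) - 9292 = -21083 - 9292 = -30375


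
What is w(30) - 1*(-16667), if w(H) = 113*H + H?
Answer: 20087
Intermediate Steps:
w(H) = 114*H
w(30) - 1*(-16667) = 114*30 - 1*(-16667) = 3420 + 16667 = 20087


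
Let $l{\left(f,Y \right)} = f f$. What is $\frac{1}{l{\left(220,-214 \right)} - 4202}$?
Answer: $\frac{1}{44198} \approx 2.2625 \cdot 10^{-5}$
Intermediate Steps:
$l{\left(f,Y \right)} = f^{2}$
$\frac{1}{l{\left(220,-214 \right)} - 4202} = \frac{1}{220^{2} - 4202} = \frac{1}{48400 - 4202} = \frac{1}{44198}$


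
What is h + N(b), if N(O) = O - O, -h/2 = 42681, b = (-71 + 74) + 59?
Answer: -85362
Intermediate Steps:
b = 62 (b = 3 + 59 = 62)
h = -85362 (h = -2*42681 = -85362)
N(O) = 0
h + N(b) = -85362 + 0 = -85362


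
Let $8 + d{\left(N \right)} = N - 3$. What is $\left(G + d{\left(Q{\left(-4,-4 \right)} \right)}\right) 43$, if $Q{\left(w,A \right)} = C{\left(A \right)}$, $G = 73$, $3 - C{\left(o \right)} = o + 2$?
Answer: $2881$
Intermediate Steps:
$C{\left(o \right)} = 1 - o$ ($C{\left(o \right)} = 3 - \left(o + 2\right) = 3 - \left(2 + o\right) = 1 - o$)
$Q{\left(w,A \right)} = 1 - A$
$d{\left(N \right)} = -11 + N$ ($d{\left(N \right)} = -8 + \left(N - 3\right) = -8 + \left(-3 + N\right) = -11 + N$)
$\left(G + d{\left(Q{\left(-4,-4 \right)} \right)}\right) 43 = \left(73 + \left(-11 + \left(1 - -4\right)\right)\right) 43 = \left(73 + \left(-11 + \left(1 + 4\right)\right)\right) 43 = \left(73 + \left(-11 + 5\right)\right) 43 = \left(73 - 6\right) 43 = 67 \cdot 43 = 2881$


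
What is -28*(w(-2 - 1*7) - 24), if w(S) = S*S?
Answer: -1596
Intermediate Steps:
w(S) = S²
-28*(w(-2 - 1*7) - 24) = -28*((-2 - 1*7)² - 24) = -28*((-2 - 7)² - 24) = -28*((-9)² - 24) = -28*(81 - 24) = -28*57 = -1596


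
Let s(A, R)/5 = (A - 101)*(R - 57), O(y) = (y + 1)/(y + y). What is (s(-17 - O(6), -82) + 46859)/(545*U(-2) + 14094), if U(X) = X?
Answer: 1551293/156048 ≈ 9.9411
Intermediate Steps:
O(y) = (1 + y)/(2*y) (O(y) = (1 + y)/((2*y)) = (1 + y)*(1/(2*y)) = (1 + y)/(2*y))
s(A, R) = 5*(-101 + A)*(-57 + R) (s(A, R) = 5*((A - 101)*(R - 57)) = 5*((-101 + A)*(-57 + R)) = 5*(-101 + A)*(-57 + R))
(s(-17 - O(6), -82) + 46859)/(545*U(-2) + 14094) = ((28785 - 505*(-82) - 285*(-17 - (1 + 6)/(2*6)) + 5*(-17 - (1 + 6)/(2*6))*(-82)) + 46859)/(545*(-2) + 14094) = ((28785 + 41410 - 285*(-17 - 7/(2*6)) + 5*(-17 - 7/(2*6))*(-82)) + 46859)/(-1090 + 14094) = ((28785 + 41410 - 285*(-17 - 1*7/12) + 5*(-17 - 1*7/12)*(-82)) + 46859)/13004 = ((28785 + 41410 - 285*(-17 - 7/12) + 5*(-17 - 7/12)*(-82)) + 46859)*(1/13004) = ((28785 + 41410 - 285*(-211/12) + 5*(-211/12)*(-82)) + 46859)*(1/13004) = ((28785 + 41410 + 20045/4 + 43255/6) + 46859)*(1/13004) = (988985/12 + 46859)*(1/13004) = (1551293/12)*(1/13004) = 1551293/156048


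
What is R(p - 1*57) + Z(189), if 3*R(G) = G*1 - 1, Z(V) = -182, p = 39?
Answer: -565/3 ≈ -188.33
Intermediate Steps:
R(G) = -⅓ + G/3 (R(G) = (G*1 - 1)/3 = (G - 1)/3 = (-1 + G)/3 = -⅓ + G/3)
R(p - 1*57) + Z(189) = (-⅓ + (39 - 1*57)/3) - 182 = (-⅓ + (39 - 57)/3) - 182 = (-⅓ + (⅓)*(-18)) - 182 = (-⅓ - 6) - 182 = -19/3 - 182 = -565/3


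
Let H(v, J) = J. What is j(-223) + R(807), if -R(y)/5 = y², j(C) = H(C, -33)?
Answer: -3256278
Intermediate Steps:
j(C) = -33
R(y) = -5*y²
j(-223) + R(807) = -33 - 5*807² = -33 - 5*651249 = -33 - 3256245 = -3256278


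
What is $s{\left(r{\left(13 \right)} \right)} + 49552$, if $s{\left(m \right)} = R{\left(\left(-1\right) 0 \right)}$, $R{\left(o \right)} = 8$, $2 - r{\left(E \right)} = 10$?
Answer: $49560$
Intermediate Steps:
$r{\left(E \right)} = -8$ ($r{\left(E \right)} = 2 - 10 = -8$)
$s{\left(m \right)} = 8$
$s{\left(r{\left(13 \right)} \right)} + 49552 = 8 + 49552 = 49560$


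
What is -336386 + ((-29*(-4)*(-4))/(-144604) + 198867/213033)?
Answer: -863540373248231/2567118661 ≈ -3.3639e+5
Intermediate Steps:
-336386 + ((-29*(-4)*(-4))/(-144604) + 198867/213033) = -336386 + ((116*(-4))*(-1/144604) + 198867*(1/213033)) = -336386 + (-464*(-1/144604) + 66289/71011) = -336386 + (116/36151 + 66289/71011) = -336386 + 2404650915/2567118661 = -863540373248231/2567118661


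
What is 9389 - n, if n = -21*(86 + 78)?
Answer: 12833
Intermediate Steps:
n = -3444 (n = -21*164 = -3444)
9389 - n = 9389 - 1*(-3444) = 9389 + 3444 = 12833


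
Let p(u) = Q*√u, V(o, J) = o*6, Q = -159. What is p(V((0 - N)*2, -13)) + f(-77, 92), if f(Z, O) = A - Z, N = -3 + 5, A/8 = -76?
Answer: -531 - 318*I*√6 ≈ -531.0 - 778.94*I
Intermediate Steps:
A = -608 (A = 8*(-76) = -608)
N = 2
V(o, J) = 6*o
p(u) = -159*√u
f(Z, O) = -608 - Z
p(V((0 - N)*2, -13)) + f(-77, 92) = -159*√6*(√2*√(0 - 1*2)) + (-608 - 1*(-77)) = -159*√6*(√2*√(0 - 2)) + (-608 + 77) = -159*√6*(2*I) - 531 = -159*2*I*√6 - 531 = -318*I*√6 - 531 = -531 - 318*I*√6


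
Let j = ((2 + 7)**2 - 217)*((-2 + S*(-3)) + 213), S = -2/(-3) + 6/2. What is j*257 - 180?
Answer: -6990580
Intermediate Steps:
S = 11/3 (S = -2*(-1/3) + 6*(1/2) = 2/3 + 3 = 11/3 ≈ 3.6667)
j = -27200 (j = ((2 + 7)**2 - 217)*((-2 + (11/3)*(-3)) + 213) = (9**2 - 217)*((-2 - 11) + 213) = (81 - 217)*(-13 + 213) = -136*200 = -27200)
j*257 - 180 = -27200*257 - 180 = -6990400 - 180 = -6990580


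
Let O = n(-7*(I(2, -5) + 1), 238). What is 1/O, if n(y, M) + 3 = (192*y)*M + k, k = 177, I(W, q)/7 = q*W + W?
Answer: 1/17593134 ≈ 5.6840e-8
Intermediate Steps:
I(W, q) = 7*W + 7*W*q (I(W, q) = 7*(q*W + W) = 7*(W*q + W) = 7*(W + W*q) = 7*W + 7*W*q)
n(y, M) = 174 + 192*M*y (n(y, M) = -3 + ((192*y)*M + 177) = -3 + (192*M*y + 177) = -3 + (177 + 192*M*y) = 174 + 192*M*y)
O = 17593134 (O = 174 + 192*238*(-7*(7*2*(1 - 5) + 1)) = 174 + 192*238*(-7*(7*2*(-4) + 1)) = 174 + 192*238*(-7*(-56 + 1)) = 174 + 192*238*(-7*(-55)) = 174 + 192*238*385 = 174 + 17592960 = 17593134)
1/O = 1/17593134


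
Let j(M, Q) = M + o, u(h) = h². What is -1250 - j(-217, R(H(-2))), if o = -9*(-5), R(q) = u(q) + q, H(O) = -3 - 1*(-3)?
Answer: -1078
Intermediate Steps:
H(O) = 0 (H(O) = -3 + 3 = 0)
R(q) = q + q² (R(q) = q² + q = q + q²)
o = 45 (o = -3*(-15) = 45)
j(M, Q) = 45 + M (j(M, Q) = M + 45 = 45 + M)
-1250 - j(-217, R(H(-2))) = -1250 - (45 - 217) = -1250 - 1*(-172) = -1250 + 172 = -1078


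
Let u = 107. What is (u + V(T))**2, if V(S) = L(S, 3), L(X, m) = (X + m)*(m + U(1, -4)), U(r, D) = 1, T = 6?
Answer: 20449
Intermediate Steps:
L(X, m) = (1 + m)*(X + m) (L(X, m) = (X + m)*(m + 1) = (X + m)*(1 + m) = (1 + m)*(X + m))
V(S) = 12 + 4*S (V(S) = S + 3 + 3**2 + S*3 = S + 3 + 9 + 3*S = 12 + 4*S)
(u + V(T))**2 = (107 + (12 + 4*6))**2 = (107 + (12 + 24))**2 = (107 + 36)**2 = 143**2 = 20449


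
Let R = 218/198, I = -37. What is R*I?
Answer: -4033/99 ≈ -40.737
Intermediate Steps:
R = 109/99 (R = 218*(1/198) = 109/99 ≈ 1.1010)
R*I = (109/99)*(-37) = -4033/99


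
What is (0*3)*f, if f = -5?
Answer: 0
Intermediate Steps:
(0*3)*f = (0*3)*(-5) = 0*(-5) = 0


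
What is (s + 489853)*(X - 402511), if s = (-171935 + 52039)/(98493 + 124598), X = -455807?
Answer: -93798429346647186/223091 ≈ -4.2045e+11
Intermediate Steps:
s = -119896/223091 ≈ -0.53743
(s + 489853)*(X - 402511) = (-119896/223091 + 489853)*(-455807 - 402511) = (109281675727/223091)*(-858318) = -93798429346647186/223091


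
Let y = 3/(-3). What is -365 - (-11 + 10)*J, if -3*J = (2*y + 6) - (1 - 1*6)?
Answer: -368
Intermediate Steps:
y = -1 (y = 3*(-⅓) = -1)
J = -3 (J = -((2*(-1) + 6) - (1 - 1*6))/3 = -((-2 + 6) - (1 - 6))/3 = -(4 - 1*(-5))/3 = -(4 + 5)/3 = -⅓*9 = -3)
-365 - (-11 + 10)*J = -365 - (-11 + 10)*(-3) = -365 - (-1)*(-3) = -365 - 1*3 = -365 - 3 = -368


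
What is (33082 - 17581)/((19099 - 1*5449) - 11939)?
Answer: 15501/1711 ≈ 9.0596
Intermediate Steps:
(33082 - 17581)/((19099 - 1*5449) - 11939) = 15501/((19099 - 5449) - 11939) = 15501/(13650 - 11939) = 15501/1711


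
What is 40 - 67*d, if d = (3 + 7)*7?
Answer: -4650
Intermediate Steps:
d = 70 (d = 10*7 = 70)
40 - 67*d = 40 - 67*70 = 40 - 4690 = -4650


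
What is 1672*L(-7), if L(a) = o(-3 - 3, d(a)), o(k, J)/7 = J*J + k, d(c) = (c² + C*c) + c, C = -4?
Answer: 57279376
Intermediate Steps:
d(c) = c² - 3*c (d(c) = (c² - 4*c) + c = c² - 3*c)
o(k, J) = 7*k + 7*J² (o(k, J) = 7*(J*J + k) = 7*(J² + k) = 7*(k + J²) = 7*k + 7*J²)
L(a) = -42 + 7*a²*(-3 + a)² (L(a) = 7*(-3 - 3) + 7*(a*(-3 + a))² = 7*(-6) + 7*(a²*(-3 + a)²) = -42 + 7*a²*(-3 + a)²)
1672*L(-7) = 1672*(-42 + 7*(-7)²*(-3 - 7)²) = 1672*(-42 + 7*49*(-10)²) = 1672*(-42 + 7*49*100) = 1672*(-42 + 34300) = 1672*34258 = 57279376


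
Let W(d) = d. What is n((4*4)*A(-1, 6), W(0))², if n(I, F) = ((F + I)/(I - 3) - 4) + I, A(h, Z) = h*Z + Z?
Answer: 16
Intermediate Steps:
A(h, Z) = Z + Z*h (A(h, Z) = Z*h + Z = Z + Z*h)
n(I, F) = -4 + I + (F + I)/(-3 + I) (n(I, F) = ((F + I)/(-3 + I) - 4) + I = (-4 + (F + I)/(-3 + I)) + I = -4 + I + (F + I)/(-3 + I))
n((4*4)*A(-1, 6), W(0))² = ((12 + 0 + ((4*4)*(6*(1 - 1)))² - 6*4*4*6*(1 - 1))/(-3 + (4*4)*(6*(1 - 1))))² = ((12 + 0 + (16*(6*0))² - 96*6*0)/(-3 + 16*(6*0)))² = ((12 + 0 + (16*0)² - 96*0)/(-3 + 16*0))² = ((12 + 0 + 0² - 6*0)/(-3 + 0))² = ((12 + 0 + 0 + 0)/(-3))² = (-⅓*12)² = (-4)² = 16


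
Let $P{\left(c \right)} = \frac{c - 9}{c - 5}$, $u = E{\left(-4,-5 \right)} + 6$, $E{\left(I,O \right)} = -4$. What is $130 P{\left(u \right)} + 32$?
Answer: $\frac{1006}{3} \approx 335.33$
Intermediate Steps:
$u = 2$ ($u = -4 + 6 = 2$)
$P{\left(c \right)} = \frac{-9 + c}{-5 + c}$
$130 P{\left(u \right)} + 32 = 130 \frac{-9 + 2}{-5 + 2} + 32 = 130 \frac{1}{-3} \left(-7\right) + 32 = 130 \left(\left(- \frac{1}{3}\right) \left(-7\right)\right) + 32 = 130 \cdot \frac{7}{3} + 32 = \frac{910}{3} + 32 = \frac{1006}{3}$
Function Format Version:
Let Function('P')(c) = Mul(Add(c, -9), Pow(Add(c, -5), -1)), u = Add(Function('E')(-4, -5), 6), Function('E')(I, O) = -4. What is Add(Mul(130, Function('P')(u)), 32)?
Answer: Rational(1006, 3) ≈ 335.33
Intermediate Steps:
u = 2 (u = Add(-4, 6) = 2)
Function('P')(c) = Mul(Pow(Add(-5, c), -1), Add(-9, c)) (Function('P')(c) = Mul(Add(-9, c), Pow(Add(-5, c), -1)) = Mul(Pow(Add(-5, c), -1), Add(-9, c)))
Add(Mul(130, Function('P')(u)), 32) = Add(Mul(130, Mul(Pow(Add(-5, 2), -1), Add(-9, 2))), 32) = Add(Mul(130, Mul(Pow(-3, -1), -7)), 32) = Add(Mul(130, Mul(Rational(-1, 3), -7)), 32) = Add(Mul(130, Rational(7, 3)), 32) = Add(Rational(910, 3), 32) = Rational(1006, 3)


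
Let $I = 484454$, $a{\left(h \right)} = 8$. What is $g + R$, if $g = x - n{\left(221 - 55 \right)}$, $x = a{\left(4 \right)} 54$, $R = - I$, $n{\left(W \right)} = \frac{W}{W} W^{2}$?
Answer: $-511578$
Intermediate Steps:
$n{\left(W \right)} = W^{2}$ ($n{\left(W \right)} = 1 W^{2} = W^{2}$)
$R = -484454$ ($R = \left(-1\right) 484454 = -484454$)
$x = 432$ ($x = 8 \cdot 54 = 432$)
$g = -27124$ ($g = 432 - \left(221 - 55\right)^{2} = 432 - 166^{2} = 432 - 27556 = -27124$)
$g + R = -27124 - 484454 = -511578$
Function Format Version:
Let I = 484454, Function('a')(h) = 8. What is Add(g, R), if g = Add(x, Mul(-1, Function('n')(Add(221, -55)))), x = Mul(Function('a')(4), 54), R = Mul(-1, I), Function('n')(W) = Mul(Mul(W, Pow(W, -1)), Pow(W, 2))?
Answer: -511578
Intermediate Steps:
Function('n')(W) = Pow(W, 2) (Function('n')(W) = Mul(1, Pow(W, 2)) = Pow(W, 2))
R = -484454 (R = Mul(-1, 484454) = -484454)
x = 432 (x = Mul(8, 54) = 432)
g = -27124 (g = Add(432, Mul(-1, Pow(Add(221, -55), 2))) = Add(432, Mul(-1, Pow(166, 2))) = Add(432, Mul(-1, 27556)) = Add(432, -27556) = -27124)
Add(g, R) = Add(-27124, -484454) = -511578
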